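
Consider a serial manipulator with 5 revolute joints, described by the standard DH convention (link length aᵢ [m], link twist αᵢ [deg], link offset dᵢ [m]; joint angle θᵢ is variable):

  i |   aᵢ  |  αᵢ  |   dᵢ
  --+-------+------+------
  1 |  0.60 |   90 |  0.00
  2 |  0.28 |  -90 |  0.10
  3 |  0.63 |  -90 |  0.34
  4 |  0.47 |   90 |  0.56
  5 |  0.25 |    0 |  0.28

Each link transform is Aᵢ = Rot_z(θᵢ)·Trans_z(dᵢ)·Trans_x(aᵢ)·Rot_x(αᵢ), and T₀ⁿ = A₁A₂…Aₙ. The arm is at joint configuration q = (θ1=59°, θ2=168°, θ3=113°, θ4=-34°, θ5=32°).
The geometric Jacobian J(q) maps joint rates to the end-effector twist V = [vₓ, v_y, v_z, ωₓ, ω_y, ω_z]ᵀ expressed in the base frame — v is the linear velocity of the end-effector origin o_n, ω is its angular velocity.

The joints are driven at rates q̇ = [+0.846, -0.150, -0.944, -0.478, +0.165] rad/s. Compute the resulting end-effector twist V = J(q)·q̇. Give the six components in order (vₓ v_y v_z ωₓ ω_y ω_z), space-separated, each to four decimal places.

o_n = [0.0894, 1.2860, -1.0914]
J₁: ẑ×o_n = [-1.2860, 0.0894, 0.0000], ω = ẑ
J2: z=[0.8572, -0.5150, 0.0000] o=[0.3090, 0.5143, 0.0000] → [0.5621, 0.9355, 0.5484, 0.8572, -0.5150, 0.0000]
J3: z=[-0.1071, -0.1782, -0.9781] o=[0.2537, 0.2280, 0.0582] → [1.2398, 0.0375, -0.1426, -0.1071, -0.1782, -0.9781]
J4: z=[0.7987, 0.5705, -0.1914] o=[-0.1558, 0.6725, -0.3255] → [-0.3195, 0.5647, 0.3501, 0.7987, 0.5705, -0.1914]
J5: z=[0.2424, -0.5961, -0.7655] o=[0.0326, 1.2576, -0.7214] → [0.2423, 0.0461, 0.0408, 0.2424, -0.5961, -0.7655]
V = J·q̇ = [-2.1499, -0.3624, -0.1083, -0.3693, -0.1256, 1.7345]

-2.1499 -0.3624 -0.1083 -0.3693 -0.1256 1.7345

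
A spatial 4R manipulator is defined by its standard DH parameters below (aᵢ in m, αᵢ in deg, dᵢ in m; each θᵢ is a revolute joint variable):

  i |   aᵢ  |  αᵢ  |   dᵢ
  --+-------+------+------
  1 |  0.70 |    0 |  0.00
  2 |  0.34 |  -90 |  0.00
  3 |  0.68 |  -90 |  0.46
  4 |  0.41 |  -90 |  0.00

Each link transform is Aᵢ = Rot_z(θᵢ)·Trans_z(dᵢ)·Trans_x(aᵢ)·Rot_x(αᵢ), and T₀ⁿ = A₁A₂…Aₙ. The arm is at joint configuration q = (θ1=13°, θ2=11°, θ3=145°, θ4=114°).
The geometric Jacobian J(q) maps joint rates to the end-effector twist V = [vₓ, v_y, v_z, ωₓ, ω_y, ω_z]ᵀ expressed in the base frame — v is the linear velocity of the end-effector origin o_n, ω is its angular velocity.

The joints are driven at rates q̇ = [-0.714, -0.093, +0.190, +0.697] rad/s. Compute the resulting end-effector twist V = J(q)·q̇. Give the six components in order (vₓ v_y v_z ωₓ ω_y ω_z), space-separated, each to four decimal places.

0.2460 -0.2292 0.2296 -0.4425 0.0110 -0.2361

o_n = [0.5738, 0.2028, -0.2944]
J₁: ẑ×o_n = [-0.2028, 0.5738, 0.0000], ω = ẑ
J2: z=[0.0000, 0.0000, 1.0000] o=[0.6821, 0.1575, 0.0000] → [-0.0453, -0.1082, 0.0000, 0.0000, 0.0000, 1.0000]
J3: z=[-0.4067, 0.9135, 0.0000] o=[0.9927, 0.2958, 0.0000] → [-0.2689, -0.1197, 0.4204, -0.4067, 0.9135, 0.0000]
J4: z=[-0.5240, -0.2333, 0.8192] o=[0.2967, 0.4894, -0.3900] → [0.2125, 0.2771, 0.2148, -0.5240, -0.2333, 0.8192]
V = J·q̇ = [0.2460, -0.2292, 0.2296, -0.4425, 0.0110, -0.2361]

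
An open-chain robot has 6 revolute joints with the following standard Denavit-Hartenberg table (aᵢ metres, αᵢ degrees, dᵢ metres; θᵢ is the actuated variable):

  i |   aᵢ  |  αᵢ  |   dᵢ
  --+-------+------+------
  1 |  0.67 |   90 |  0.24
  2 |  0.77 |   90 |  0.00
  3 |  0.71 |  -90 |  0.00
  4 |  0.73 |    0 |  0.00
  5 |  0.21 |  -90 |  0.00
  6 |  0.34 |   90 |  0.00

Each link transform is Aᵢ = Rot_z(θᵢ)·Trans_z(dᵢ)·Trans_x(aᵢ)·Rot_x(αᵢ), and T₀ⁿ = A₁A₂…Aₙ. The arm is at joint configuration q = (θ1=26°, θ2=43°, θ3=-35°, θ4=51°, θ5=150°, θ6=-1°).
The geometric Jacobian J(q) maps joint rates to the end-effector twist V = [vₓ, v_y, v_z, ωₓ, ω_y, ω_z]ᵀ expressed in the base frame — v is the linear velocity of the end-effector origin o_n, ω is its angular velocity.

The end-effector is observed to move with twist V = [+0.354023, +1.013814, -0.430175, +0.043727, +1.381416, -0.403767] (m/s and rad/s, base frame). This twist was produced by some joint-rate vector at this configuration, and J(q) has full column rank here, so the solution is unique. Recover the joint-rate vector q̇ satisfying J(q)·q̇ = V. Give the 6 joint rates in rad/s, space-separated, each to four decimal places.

0.3110 -0.6500 0.1410 -0.6640 0.1860 0.8800

o_n = [1.0740, 0.9371, 1.4047]
J₁: ẑ×o_n = [-0.9371, 1.0740, 0.0000], ω = ẑ
J2: z=[0.4384, -0.8988, 0.0000] o=[0.6022, 0.2937, 0.2400] → [-1.0468, -0.5106, 0.7061, 0.4384, -0.8988, 0.0000]
J3: z=[0.6130, 0.2990, -0.7314] o=[1.1083, 0.5406, 0.7651] → [0.4812, -0.3670, 0.2533, 0.6130, 0.2990, -0.7314]
J4: z=[0.7361, -0.5524, 0.3912] o=[1.3121, 1.0931, 1.1618] → [-0.0732, -0.2719, -0.2463, 0.7361, -0.5524, 0.3912]
J5: z=[0.7361, -0.5524, 0.3912] o=[1.0962, 1.2809, 1.8333] → [0.3713, 0.3069, -0.2654, 0.7361, -0.5524, 0.3912]
J6: z=[0.6751, 0.5580, -0.4826] o=[1.0861, 1.1509, 1.6688] → [-0.2505, 0.1841, -0.1376, 0.6751, 0.5580, -0.4826]
q̇ = J⁺·V = [0.3110, -0.6500, 0.1410, -0.6640, 0.1860, 0.8800]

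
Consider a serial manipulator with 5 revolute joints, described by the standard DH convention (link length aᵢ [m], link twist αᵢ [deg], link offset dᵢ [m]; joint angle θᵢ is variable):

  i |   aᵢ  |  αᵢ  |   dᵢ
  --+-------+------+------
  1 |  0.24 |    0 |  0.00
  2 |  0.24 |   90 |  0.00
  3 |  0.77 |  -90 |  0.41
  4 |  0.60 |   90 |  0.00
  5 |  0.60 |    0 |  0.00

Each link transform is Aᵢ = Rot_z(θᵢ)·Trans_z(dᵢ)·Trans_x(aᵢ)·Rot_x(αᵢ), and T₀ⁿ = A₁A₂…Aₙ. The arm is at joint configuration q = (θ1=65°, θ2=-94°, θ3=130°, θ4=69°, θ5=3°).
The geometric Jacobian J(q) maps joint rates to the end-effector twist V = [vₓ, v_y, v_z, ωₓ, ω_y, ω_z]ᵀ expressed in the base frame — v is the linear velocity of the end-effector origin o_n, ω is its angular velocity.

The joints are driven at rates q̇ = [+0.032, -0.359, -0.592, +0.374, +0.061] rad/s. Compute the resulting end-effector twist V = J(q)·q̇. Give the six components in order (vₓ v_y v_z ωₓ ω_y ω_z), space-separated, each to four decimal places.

o_n = [-0.0402, 1.1073, 0.8989]
J₁: ẑ×o_n = [-1.1073, -0.0402, 0.0000], ω = ẑ
J2: z=[0.0000, 0.0000, 1.0000] o=[0.1014, 0.2175, 0.0000] → [-0.8898, -0.1416, 0.0000, 0.0000, 0.0000, 1.0000]
J3: z=[-0.4848, -0.8746, 0.0000] o=[0.3113, 0.1012, 0.0000] → [-0.7862, 0.4358, -0.7952, -0.4848, -0.8746, 0.0000]
J4: z=[-0.6700, 0.3714, -0.6428] o=[-0.3203, -0.0175, 0.5899] → [0.8377, 0.0270, -0.8576, -0.6700, 0.3714, -0.6428]
J5: z=[-0.6986, -0.0225, 0.7152] o=[-0.1696, 0.5394, 0.7546] → [-0.4093, 0.1934, -0.3938, -0.6986, -0.0225, 0.7152]
V = J·q̇ = [1.0377, -0.1865, 0.1260, -0.0062, 0.6553, -0.5238]

1.0377 -0.1865 0.1260 -0.0062 0.6553 -0.5238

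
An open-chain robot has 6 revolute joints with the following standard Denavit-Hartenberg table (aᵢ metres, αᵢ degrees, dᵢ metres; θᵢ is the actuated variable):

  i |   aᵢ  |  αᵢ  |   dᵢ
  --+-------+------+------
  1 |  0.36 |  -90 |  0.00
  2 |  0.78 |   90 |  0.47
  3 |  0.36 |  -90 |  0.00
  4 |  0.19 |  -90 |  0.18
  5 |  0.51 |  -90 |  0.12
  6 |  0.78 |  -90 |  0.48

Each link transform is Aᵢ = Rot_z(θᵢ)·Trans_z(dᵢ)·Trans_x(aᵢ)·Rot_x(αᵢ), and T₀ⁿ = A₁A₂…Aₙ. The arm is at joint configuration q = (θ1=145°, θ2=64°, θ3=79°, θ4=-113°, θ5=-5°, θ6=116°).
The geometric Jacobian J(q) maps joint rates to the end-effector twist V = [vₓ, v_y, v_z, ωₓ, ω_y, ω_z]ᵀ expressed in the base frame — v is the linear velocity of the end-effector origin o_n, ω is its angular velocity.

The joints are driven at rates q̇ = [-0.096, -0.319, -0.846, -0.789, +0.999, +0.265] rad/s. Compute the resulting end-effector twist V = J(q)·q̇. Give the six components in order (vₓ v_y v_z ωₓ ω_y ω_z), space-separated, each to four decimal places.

0.6627 -0.3518 -0.2549 -0.3282 -0.2266 -1.3716

o_n = [-0.8079, 0.4545, -0.8329]
J₁: ẑ×o_n = [-0.4545, -0.8079, 0.0000], ω = ẑ
J2: z=[-0.5736, -0.8192, 0.0000] o=[-0.2949, 0.2065, 0.0000] → [0.6823, -0.4777, -0.5625, -0.5736, -0.8192, 0.0000]
J3: z=[-0.7362, 0.5155, 0.4384] o=[-0.8446, 0.0176, -0.7011] → [-0.2595, -0.0810, -0.3405, -0.7362, 0.5155, 0.4384]
J4: z=[0.2431, -0.4031, 0.8823] o=[-1.0719, -0.2546, -0.7628] → [-0.5974, 0.2499, 0.2788, 0.2431, -0.4031, 0.8823]
J5: z=[-0.8690, -0.4946, 0.0134] o=[-1.1101, -0.1809, -0.5146] → [0.1489, -0.2725, -0.4027, -0.8690, -0.4946, 0.0134]
J6: z=[-0.2797, 0.4687, -0.8379] o=[-1.4225, 0.1331, -0.2347] → [-0.0110, -0.6822, -0.3779, -0.2797, 0.4687, -0.8379]
V = J·q̇ = [0.6627, -0.3518, -0.2549, -0.3282, -0.2266, -1.3716]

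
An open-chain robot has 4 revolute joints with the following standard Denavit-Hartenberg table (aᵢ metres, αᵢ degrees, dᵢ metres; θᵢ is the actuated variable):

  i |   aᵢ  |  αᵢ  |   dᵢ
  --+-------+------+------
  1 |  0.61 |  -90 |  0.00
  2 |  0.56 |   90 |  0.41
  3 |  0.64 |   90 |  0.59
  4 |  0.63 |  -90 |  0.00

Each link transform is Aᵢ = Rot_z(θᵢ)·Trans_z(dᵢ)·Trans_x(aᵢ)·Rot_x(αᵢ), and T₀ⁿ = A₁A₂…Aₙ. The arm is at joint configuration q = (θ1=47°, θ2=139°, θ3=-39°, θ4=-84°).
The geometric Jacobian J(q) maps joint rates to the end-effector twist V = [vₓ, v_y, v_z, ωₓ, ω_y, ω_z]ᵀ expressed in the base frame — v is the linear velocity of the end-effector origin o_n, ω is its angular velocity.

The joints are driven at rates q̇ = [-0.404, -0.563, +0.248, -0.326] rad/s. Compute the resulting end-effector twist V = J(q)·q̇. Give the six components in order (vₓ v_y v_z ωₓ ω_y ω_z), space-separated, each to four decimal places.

o_n = [-0.1459, -0.2066, -0.6997]
J₁: ẑ×o_n = [0.2066, -0.1459, 0.0000], ω = ẑ
J2: z=[-0.7314, 0.6820, 0.0000] o=[0.4160, 0.4461, 0.0000] → [-0.4772, -0.5117, 0.8606, -0.7314, 0.6820, 0.0000]
J3: z=[0.4474, 0.4798, -0.7547] o=[-0.1721, 0.4166, -0.3674] → [-0.6298, 0.1289, -0.2914, 0.4474, 0.4798, -0.7547]
J4: z=[0.8923, -0.1827, 0.4129] o=[0.1305, 0.1505, -1.1390] → [0.0672, -0.5061, -0.3691, 0.8923, -0.1827, 0.4129]
V = J·q̇ = [0.0071, 0.5440, -0.4365, 0.2318, -0.2054, -0.7258]

0.0071 0.5440 -0.4365 0.2318 -0.2054 -0.7258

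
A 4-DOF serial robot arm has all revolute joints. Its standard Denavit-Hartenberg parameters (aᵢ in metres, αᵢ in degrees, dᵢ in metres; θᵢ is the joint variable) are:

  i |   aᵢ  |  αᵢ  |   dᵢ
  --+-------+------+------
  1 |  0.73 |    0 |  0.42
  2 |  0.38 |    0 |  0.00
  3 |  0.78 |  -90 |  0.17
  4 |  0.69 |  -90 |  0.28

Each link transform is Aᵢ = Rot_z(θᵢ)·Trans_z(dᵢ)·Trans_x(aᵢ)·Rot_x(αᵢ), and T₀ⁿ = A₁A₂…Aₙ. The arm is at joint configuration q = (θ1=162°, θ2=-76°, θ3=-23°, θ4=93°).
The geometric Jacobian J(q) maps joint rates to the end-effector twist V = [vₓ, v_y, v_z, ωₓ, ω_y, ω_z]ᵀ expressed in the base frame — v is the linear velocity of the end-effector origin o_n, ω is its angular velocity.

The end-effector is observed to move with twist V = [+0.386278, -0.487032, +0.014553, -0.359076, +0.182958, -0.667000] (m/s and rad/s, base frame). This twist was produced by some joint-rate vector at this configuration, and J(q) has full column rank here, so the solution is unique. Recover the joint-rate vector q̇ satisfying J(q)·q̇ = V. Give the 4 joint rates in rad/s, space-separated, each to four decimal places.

o_n = [-0.5795, 1.3946, -0.0991]
J₁: ẑ×o_n = [-1.3946, -0.5795, 0.0000], ω = ẑ
J2: z=[0.0000, 0.0000, 1.0000] o=[-0.6943, 0.2256, 0.4200] → [-1.1690, 0.1147, 0.0000, 0.0000, 0.0000, 1.0000]
J3: z=[0.0000, 0.0000, 1.0000] o=[-0.6678, 0.6047, 0.4200] → [-0.7899, 0.0882, 0.0000, 0.0000, 0.0000, 1.0000]
J4: z=[-0.8910, 0.4540, 0.0000] o=[-0.3137, 1.2996, 0.5900] → [-0.3128, -0.6140, 0.0361, -0.8910, 0.4540, 0.0000]
q̇ = J⁺·V = [0.2560, -0.3700, -0.5530, 0.4030]

0.2560 -0.3700 -0.5530 0.4030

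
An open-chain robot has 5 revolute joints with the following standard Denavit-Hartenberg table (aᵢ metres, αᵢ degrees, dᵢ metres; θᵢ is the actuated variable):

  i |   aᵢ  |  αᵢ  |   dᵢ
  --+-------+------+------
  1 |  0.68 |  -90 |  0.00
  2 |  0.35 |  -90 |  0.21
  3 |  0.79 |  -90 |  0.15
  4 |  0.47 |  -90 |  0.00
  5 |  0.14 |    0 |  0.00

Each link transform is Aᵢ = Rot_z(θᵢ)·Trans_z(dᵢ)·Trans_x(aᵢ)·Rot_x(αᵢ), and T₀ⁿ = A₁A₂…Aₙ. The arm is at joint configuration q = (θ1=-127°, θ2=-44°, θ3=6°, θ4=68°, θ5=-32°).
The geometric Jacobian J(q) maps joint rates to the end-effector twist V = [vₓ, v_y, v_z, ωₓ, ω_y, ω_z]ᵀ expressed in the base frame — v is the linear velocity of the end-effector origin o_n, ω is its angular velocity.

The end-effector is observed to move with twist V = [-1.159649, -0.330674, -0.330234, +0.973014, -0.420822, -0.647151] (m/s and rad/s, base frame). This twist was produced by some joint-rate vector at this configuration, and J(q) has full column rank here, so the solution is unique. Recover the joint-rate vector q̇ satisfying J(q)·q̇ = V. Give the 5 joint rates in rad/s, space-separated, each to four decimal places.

o_n = [-0.8026, -1.1158, 1.2206]
J₁: ẑ×o_n = [1.1158, -0.8026, 0.0000], ω = ẑ
J2: z=[0.7986, -0.6018, 0.0000] o=[-0.4092, -0.5431, 0.0000] → [-0.7346, -0.9748, -0.6941, 0.7986, -0.6018, 0.0000]
J3: z=[-0.4181, -0.5548, -0.7193] o=[-0.3930, -0.8705, 0.2431] → [-0.7188, 0.7032, -0.1246, -0.4181, -0.5548, -0.7193]
J4: z=[-0.7490, 0.6586, -0.0726] o=[-0.8618, -1.3554, 0.6810] → [0.3728, 0.3999, -0.2185, -0.7490, 0.6586, -0.0726]
J5: z=[0.6332, 0.6792, -0.3711] o=[-0.7701, -1.2032, 1.1161] → [0.1034, -0.0542, 0.0773, 0.6332, 0.6792, -0.3711]
q̇ = J⁺·V = [-0.4910, 0.6210, 0.0720, -0.3770, 0.3550]

-0.4910 0.6210 0.0720 -0.3770 0.3550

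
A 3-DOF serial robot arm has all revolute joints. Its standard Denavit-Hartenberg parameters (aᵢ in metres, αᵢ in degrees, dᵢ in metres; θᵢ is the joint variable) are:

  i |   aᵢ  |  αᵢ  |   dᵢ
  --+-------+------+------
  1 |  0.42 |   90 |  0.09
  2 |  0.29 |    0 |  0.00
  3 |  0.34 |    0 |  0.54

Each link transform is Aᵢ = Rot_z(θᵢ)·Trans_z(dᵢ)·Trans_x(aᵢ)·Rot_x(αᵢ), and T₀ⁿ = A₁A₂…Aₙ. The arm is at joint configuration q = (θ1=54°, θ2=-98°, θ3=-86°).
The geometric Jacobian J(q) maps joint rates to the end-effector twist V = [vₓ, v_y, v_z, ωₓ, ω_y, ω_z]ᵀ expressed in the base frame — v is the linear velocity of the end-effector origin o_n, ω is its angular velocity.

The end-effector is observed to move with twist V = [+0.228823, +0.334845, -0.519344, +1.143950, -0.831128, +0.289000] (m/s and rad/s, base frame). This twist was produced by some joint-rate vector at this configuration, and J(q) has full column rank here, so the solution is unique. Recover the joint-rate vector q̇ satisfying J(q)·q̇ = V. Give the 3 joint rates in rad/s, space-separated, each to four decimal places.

o_n = [0.4607, -0.2847, -0.1735]
J₁: ẑ×o_n = [0.2847, 0.4607, -0.0000], ω = ẑ
J2: z=[0.8090, -0.5878, 0.0000] o=[0.2469, 0.3398, 0.0900] → [0.1549, 0.2131, -0.3795, 0.8090, -0.5878, 0.0000]
J3: z=[0.8090, -0.5878, 0.0000] o=[0.2231, 0.3071, -0.1972] → [-0.0139, -0.0192, -0.3392, 0.8090, -0.5878, 0.0000]
q̇ = J⁺·V = [0.2890, 0.9850, 0.4290]

0.2890 0.9850 0.4290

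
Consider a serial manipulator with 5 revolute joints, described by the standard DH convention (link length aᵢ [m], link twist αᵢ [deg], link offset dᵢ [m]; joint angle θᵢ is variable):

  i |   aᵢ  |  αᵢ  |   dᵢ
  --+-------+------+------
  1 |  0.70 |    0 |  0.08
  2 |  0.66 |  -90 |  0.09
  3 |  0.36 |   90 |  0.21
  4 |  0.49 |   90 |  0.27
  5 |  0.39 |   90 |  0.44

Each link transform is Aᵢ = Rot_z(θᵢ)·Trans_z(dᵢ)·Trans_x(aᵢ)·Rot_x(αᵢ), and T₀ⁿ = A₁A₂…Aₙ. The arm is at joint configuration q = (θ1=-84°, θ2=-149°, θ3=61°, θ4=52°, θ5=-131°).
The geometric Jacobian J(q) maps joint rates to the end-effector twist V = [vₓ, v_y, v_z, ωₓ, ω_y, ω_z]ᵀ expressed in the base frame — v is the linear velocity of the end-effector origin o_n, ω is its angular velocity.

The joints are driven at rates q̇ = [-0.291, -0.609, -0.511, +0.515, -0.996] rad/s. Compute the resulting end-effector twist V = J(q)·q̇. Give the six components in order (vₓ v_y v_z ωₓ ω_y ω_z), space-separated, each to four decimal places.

o_n = [-0.6582, 0.0690, -0.5860]
J₁: ẑ×o_n = [-0.0690, -0.6582, 0.0000], ω = ẑ
J2: z=[0.0000, 0.0000, 1.0000] o=[0.0732, -0.6962, 0.0800] → [-0.7652, -0.7314, 0.0000, 0.0000, 0.0000, 1.0000]
J3: z=[-0.7986, -0.6018, 0.0000] o=[-0.3240, -0.1691, 0.1700] → [0.4550, -0.6038, -0.3912, -0.7986, -0.6018, 0.0000]
J4: z=[-0.5264, 0.6985, 0.4848] o=[-0.5968, -0.1561, -0.1449] → [-0.4172, -0.2620, -0.0756, -0.5264, 0.6985, 0.4848]
J5: z=[0.2618, 0.6756, -0.6892] o=[-1.1353, -0.0830, -0.2778] → [-0.1034, -0.2481, -0.2825, 0.2618, 0.6756, -0.6892]
V = J·q̇ = [0.1417, 1.0577, 0.4424, -0.1237, -0.0057, 0.0361]

0.1417 1.0577 0.4424 -0.1237 -0.0057 0.0361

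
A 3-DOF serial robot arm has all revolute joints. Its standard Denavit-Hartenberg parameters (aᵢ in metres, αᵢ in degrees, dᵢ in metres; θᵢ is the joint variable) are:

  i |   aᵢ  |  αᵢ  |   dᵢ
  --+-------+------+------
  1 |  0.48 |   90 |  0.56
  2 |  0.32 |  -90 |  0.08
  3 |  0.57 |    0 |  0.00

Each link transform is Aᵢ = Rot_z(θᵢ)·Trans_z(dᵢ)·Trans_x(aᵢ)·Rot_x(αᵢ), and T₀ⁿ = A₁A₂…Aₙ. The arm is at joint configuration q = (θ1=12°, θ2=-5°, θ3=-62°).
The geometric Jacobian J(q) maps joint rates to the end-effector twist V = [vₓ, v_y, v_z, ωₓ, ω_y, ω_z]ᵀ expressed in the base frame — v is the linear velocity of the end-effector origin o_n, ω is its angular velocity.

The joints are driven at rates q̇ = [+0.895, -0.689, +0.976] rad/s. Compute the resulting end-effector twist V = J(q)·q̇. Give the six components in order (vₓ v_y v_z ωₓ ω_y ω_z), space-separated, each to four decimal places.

o_n = [1.1634, -0.3490, 0.5088]
J₁: ẑ×o_n = [0.3490, 1.1634, -0.0000], ω = ẑ
J2: z=[0.2079, -0.9781, 0.0000] o=[0.4695, 0.0998, 0.5600] → [0.0501, 0.0106, 0.5854, 0.2079, -0.9781, 0.0000]
J3: z=[0.0853, 0.0181, 0.9962] o=[0.7980, 0.0878, 0.5321] → [0.4348, 0.3660, -0.0439, 0.0853, 0.0181, 0.9962]
V = J·q̇ = [0.7022, 1.3911, -0.4461, -0.0600, 0.6916, 1.8673]

0.7022 1.3911 -0.4461 -0.0600 0.6916 1.8673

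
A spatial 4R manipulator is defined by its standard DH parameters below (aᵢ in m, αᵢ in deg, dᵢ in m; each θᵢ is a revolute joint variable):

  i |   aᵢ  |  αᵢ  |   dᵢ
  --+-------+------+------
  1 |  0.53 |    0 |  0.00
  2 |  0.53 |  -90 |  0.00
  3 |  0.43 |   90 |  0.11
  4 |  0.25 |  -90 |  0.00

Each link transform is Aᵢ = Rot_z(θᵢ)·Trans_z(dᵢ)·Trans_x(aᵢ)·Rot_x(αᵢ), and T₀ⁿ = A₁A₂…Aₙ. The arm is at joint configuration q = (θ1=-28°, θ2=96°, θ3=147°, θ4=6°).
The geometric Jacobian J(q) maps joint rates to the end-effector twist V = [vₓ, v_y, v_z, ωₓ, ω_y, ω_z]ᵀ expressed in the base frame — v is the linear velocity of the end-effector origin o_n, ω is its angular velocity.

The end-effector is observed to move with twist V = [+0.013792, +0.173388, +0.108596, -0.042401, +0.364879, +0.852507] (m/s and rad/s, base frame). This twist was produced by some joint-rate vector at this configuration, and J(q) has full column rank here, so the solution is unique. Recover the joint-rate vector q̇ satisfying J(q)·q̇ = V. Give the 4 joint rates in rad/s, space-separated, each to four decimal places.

0.7620 0.5870 0.1760 0.5920

o_n = [0.3271, -0.2341, -0.3696]
J₁: ẑ×o_n = [0.2341, 0.3271, -0.0000], ω = ẑ
J2: z=[0.0000, 0.0000, 1.0000] o=[0.4680, -0.2488, 0.0000] → [-0.0147, -0.1409, 0.0000, 0.0000, 0.0000, 1.0000]
J3: z=[-0.9272, 0.3746, 0.0000] o=[0.6665, 0.2426, 0.0000] → [-0.1385, -0.3427, 0.5691, -0.9272, 0.3746, 0.0000]
J4: z=[0.2040, 0.5050, -0.8387] o=[0.4294, -0.0506, -0.2342] → [-0.2223, 0.1135, 0.0142, 0.2040, 0.5050, -0.8387]
q̇ = J⁺·V = [0.7620, 0.5870, 0.1760, 0.5920]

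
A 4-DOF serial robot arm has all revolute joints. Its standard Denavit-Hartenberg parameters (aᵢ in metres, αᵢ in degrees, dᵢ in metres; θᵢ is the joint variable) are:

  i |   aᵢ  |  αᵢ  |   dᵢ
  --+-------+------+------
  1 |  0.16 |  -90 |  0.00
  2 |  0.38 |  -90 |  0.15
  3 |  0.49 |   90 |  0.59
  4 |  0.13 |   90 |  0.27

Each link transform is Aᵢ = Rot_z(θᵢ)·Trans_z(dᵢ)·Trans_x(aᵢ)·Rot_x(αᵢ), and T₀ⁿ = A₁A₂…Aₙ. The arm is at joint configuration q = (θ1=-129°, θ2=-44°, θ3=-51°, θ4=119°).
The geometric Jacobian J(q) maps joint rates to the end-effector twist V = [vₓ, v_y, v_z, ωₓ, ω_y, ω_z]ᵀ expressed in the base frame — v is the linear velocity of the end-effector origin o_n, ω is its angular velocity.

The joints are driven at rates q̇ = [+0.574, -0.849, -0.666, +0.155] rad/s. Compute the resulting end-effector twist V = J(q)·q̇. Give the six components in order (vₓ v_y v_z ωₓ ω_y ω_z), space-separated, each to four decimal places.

0.7385 -0.0083 0.4502 -0.2383 0.8998 0.9694

o_n = [-0.1005, -1.1597, -0.2013]
J₁: ẑ×o_n = [1.1597, -0.1005, 0.0000], ω = ẑ
J2: z=[0.7771, -0.6293, 0.0000] o=[-0.1007, -0.1243, 0.0000] → [0.1267, 0.1565, -0.8045, 0.7771, -0.6293, 0.0000]
J3: z=[-0.4372, -0.5399, -0.7193] o=[-0.1561, -0.4312, 0.2640] → [-0.2729, -0.2434, 0.3485, -0.4372, -0.5399, -0.7193]
J4: z=[0.8409, 0.0384, -0.5399] o=[-0.2577, -1.1617, 0.0538] → [-0.0087, 0.1296, -0.0044, 0.8409, 0.0384, -0.5399]
V = J·q̇ = [0.7385, -0.0083, 0.4502, -0.2383, 0.8998, 0.9694]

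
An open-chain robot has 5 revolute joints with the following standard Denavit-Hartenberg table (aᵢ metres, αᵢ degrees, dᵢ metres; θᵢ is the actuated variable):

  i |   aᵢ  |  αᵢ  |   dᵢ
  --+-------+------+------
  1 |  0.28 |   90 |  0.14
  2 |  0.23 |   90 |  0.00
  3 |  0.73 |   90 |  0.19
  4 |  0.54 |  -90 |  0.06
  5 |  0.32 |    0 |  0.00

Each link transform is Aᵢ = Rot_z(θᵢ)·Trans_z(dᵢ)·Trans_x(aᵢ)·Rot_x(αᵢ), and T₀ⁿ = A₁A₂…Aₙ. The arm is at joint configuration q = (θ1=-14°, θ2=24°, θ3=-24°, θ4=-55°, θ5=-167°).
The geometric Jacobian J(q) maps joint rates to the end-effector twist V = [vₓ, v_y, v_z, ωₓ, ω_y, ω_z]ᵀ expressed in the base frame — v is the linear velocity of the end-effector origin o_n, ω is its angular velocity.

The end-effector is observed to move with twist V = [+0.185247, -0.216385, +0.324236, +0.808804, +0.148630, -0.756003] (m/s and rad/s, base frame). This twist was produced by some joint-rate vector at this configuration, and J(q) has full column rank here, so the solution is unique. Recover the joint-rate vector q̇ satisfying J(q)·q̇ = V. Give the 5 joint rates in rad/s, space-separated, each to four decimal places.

o_n = [1.2402, 0.1759, 0.5288]
J₁: ẑ×o_n = [-0.1759, 1.2402, 0.0000], ω = ẑ
J2: z=[-0.2419, -0.9703, 0.0000] o=[0.2717, -0.0677, 0.1400] → [-0.3772, 0.0941, 0.8808, -0.2419, -0.9703, 0.0000]
J3: z=[0.3947, -0.0984, -0.9135] o=[0.4756, -0.1186, 0.2335] → [0.2400, -0.8150, 0.1915, 0.3947, -0.0984, -0.9135]
J4: z=[-0.1395, 0.9763, -0.1654] o=[1.2135, 0.0034, 0.3312] → [0.2214, 0.0232, -0.0501, -0.1395, 0.9763, -0.1654]
J5: z=[0.9703, 0.1015, -0.2196] o=[1.3119, 0.1653, 0.8405] → [-0.0293, 0.3182, 0.0176, 0.9703, 0.1015, -0.2196]
q̇ = J⁺·V = [0.3300, 0.1610, 0.9990, 0.3590, 0.5190]

0.3300 0.1610 0.9990 0.3590 0.5190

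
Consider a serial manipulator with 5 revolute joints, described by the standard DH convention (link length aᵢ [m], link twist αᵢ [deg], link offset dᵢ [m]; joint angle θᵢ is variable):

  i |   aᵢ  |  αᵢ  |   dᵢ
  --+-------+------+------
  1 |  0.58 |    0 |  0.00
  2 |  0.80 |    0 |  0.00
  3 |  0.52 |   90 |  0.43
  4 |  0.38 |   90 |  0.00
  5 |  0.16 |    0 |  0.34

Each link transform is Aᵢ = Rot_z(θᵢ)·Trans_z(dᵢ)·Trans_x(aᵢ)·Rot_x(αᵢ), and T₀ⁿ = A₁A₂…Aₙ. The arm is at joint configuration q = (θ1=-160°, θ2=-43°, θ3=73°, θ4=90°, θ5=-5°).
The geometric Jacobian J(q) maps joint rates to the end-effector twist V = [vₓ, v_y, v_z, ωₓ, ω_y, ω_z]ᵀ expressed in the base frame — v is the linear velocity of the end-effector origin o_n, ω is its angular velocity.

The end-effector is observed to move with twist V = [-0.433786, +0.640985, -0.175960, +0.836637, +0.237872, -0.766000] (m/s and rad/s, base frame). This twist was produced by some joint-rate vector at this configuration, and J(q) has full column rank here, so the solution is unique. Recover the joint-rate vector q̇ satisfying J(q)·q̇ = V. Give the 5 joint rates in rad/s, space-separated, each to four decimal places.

o_n = [-1.8235, -0.5535, 0.9694]
J₁: ẑ×o_n = [0.5535, -1.8235, 0.0000], ω = ẑ
J2: z=[0.0000, 0.0000, 1.0000] o=[-0.5450, -0.1984, 0.0000] → [0.3552, -1.2785, 0.0000, 0.0000, 0.0000, 1.0000]
J3: z=[0.0000, 0.0000, 1.0000] o=[-1.2814, 0.1142, 0.0000] → [0.6678, -0.5421, 0.0000, 0.0000, 0.0000, 1.0000]
J4: z=[-0.7660, 0.6428, 0.0000] o=[-1.6157, -0.2841, 0.4300] → [0.3467, 0.4132, 0.3400, -0.7660, 0.6428, 0.0000]
J5: z=[-0.6428, -0.7660, -0.0000] o=[-1.6157, -0.2841, 0.8100] → [-0.1221, 0.1025, 0.0139, -0.6428, -0.7660, -0.0000]
q̇ = J⁺·V = [-0.1250, -0.4630, -0.1780, -0.4880, -0.7200]

-0.1250 -0.4630 -0.1780 -0.4880 -0.7200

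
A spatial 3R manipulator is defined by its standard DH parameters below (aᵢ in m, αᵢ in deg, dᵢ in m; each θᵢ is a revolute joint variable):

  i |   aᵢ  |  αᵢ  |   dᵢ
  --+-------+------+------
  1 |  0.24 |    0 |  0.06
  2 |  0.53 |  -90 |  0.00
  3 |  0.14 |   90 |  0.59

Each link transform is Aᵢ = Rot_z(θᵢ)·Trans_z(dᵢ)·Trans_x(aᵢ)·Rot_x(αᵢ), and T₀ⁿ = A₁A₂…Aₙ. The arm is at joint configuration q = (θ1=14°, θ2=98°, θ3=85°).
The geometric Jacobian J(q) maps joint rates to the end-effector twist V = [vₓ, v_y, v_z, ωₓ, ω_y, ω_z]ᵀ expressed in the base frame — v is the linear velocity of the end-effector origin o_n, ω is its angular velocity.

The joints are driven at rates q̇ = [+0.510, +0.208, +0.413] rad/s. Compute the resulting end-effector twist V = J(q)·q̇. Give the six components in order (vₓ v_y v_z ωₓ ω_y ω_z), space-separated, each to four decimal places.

-0.2103 -0.4732 -0.0050 -0.3829 -0.1547 0.7180

o_n = [-0.5173, 0.3398, -0.0795]
J₁: ẑ×o_n = [-0.3398, -0.5173, 0.0000], ω = ẑ
J2: z=[0.0000, 0.0000, 1.0000] o=[0.2329, 0.0581, 0.0600] → [-0.2817, -0.7502, 0.0000, 0.0000, 0.0000, 1.0000]
J3: z=[-0.9272, -0.3746, 0.0000] o=[0.0343, 0.5495, 0.0600] → [0.0522, -0.1293, -0.0122, -0.9272, -0.3746, 0.0000]
V = J·q̇ = [-0.2103, -0.4732, -0.0050, -0.3829, -0.1547, 0.7180]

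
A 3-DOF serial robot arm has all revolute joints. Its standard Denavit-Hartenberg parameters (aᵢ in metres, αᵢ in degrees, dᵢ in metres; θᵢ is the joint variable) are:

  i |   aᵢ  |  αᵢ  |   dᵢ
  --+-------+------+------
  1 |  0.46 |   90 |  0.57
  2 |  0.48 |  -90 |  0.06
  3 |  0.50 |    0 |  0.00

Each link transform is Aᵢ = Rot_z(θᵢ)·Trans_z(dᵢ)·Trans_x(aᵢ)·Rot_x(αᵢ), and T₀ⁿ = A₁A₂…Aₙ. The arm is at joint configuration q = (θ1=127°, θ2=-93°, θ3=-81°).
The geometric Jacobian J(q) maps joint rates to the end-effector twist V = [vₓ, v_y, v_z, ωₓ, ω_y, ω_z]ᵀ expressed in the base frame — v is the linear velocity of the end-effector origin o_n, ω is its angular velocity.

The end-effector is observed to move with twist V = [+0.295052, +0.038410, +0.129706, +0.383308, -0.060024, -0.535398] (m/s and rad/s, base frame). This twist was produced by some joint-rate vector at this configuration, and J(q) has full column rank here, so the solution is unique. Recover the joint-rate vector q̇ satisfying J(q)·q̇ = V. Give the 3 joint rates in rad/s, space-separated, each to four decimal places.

o_n = [0.1831, 0.6774, 0.0125]
J₁: ẑ×o_n = [-0.6774, 0.1831, 0.0000], ω = ẑ
J2: z=[0.7986, 0.6018, 0.0000] o=[-0.2768, 0.3674, 0.5700] → [-0.3355, 0.4452, -0.0292, 0.7986, 0.6018, 0.0000]
J3: z=[-0.6010, 0.7975, -0.0523] o=[-0.2138, 0.3834, 0.0907] → [-0.0469, -0.0677, -0.4932, -0.6010, 0.7975, -0.0523]
q̇ = J⁺·V = [-0.5500, 0.2700, -0.2790]

-0.5500 0.2700 -0.2790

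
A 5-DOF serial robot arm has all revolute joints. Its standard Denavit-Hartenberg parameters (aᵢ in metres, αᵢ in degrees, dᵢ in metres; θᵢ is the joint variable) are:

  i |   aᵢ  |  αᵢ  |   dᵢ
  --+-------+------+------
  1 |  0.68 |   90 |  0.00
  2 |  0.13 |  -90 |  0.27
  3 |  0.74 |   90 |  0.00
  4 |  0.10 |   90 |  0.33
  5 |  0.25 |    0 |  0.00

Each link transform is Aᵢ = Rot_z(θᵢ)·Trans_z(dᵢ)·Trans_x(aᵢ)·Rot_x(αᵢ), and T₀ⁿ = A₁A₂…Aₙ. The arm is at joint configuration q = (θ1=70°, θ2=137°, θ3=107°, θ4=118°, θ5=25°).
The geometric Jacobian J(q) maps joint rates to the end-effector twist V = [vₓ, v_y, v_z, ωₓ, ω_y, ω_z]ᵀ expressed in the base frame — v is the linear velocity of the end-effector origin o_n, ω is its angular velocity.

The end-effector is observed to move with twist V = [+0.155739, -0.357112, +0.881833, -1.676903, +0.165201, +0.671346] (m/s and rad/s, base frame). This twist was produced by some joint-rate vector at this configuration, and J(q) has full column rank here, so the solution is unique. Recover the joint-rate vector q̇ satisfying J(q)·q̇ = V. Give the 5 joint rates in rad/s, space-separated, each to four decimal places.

0.1030 -0.7130 -0.4900 0.9320 0.7660

o_n = [-0.3217, 0.3395, 0.0449]
J₁: ẑ×o_n = [-0.3395, -0.3217, 0.0000], ω = ẑ
J2: z=[0.9397, -0.3420, 0.0000] o=[0.2326, 0.6390, 0.0000] → [-0.0154, -0.0422, -0.4710, 0.9397, -0.3420, 0.0000]
J3: z=[-0.2333, -0.6409, -0.7314] o=[0.4538, 0.4573, 0.0887] → [-0.0581, 0.5569, -0.4695, -0.2333, -0.6409, -0.7314]
J4: z=[-0.5139, -0.5572, 0.6522] o=[-0.1571, 0.8480, -0.0589] → [0.2738, -0.0540, 0.1696, -0.5139, -0.5572, 0.6522]
J5: z=[-0.8384, 0.1653, -0.5194] o=[-0.3085, 0.5828, 0.1011] → [-0.1356, -0.0403, 0.2061, -0.8384, 0.1653, -0.5194]
q̇ = J⁺·V = [0.1030, -0.7130, -0.4900, 0.9320, 0.7660]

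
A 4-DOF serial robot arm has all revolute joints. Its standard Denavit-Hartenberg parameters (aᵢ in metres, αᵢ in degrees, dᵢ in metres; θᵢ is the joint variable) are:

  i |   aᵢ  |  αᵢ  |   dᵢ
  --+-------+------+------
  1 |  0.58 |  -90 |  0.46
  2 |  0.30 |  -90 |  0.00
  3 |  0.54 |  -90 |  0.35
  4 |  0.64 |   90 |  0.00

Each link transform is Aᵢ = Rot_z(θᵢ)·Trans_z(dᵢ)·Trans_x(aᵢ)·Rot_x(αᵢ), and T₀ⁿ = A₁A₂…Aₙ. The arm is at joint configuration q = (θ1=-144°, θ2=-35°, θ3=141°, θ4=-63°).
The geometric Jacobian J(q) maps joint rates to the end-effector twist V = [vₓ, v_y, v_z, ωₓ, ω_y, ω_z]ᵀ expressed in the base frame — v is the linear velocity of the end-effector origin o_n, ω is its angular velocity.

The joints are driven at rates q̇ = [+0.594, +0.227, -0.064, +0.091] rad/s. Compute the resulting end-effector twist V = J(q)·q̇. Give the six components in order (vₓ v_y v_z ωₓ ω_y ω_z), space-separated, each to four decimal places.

0.1850 -0.3798 -0.0379 0.2426 -0.1917 0.6136

o_n = [-0.9745, -0.0620, -0.4920]
J₁: ẑ×o_n = [0.0620, -0.9745, 0.0000], ω = ẑ
J2: z=[0.5878, -0.8090, 0.0000] o=[-0.4692, -0.3409, 0.4600] → [0.7702, 0.5596, -0.2448, 0.5878, -0.8090, 0.0000]
J3: z=[-0.4640, -0.3371, -0.8192] o=[-0.6680, -0.4854, 0.6321] → [0.7258, -0.2705, -0.2998, -0.4640, -0.3371, -0.8192]
J4: z=[0.8739, -0.3257, -0.3610] o=[-0.7521, -0.1264, 0.1047] → [0.2176, 0.6017, -0.0162, 0.8739, -0.3257, -0.3610]
V = J·q̇ = [0.1850, -0.3798, -0.0379, 0.2426, -0.1917, 0.6136]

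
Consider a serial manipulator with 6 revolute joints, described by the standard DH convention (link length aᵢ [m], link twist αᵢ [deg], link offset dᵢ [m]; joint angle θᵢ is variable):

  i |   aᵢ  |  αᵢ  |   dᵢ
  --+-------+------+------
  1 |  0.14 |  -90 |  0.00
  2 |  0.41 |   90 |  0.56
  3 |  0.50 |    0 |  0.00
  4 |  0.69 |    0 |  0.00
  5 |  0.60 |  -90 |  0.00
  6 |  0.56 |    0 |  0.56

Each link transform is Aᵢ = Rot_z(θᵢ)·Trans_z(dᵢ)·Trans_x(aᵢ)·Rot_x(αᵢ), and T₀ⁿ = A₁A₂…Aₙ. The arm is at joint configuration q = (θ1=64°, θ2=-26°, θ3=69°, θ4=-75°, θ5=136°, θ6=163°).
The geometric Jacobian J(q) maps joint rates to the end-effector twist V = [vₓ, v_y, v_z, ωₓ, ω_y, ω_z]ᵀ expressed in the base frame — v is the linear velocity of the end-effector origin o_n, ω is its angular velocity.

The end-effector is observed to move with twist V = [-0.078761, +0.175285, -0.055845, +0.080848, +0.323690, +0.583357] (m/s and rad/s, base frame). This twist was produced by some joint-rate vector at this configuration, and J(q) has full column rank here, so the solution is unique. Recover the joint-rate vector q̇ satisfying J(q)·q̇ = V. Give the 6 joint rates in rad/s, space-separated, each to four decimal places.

o_n = [-0.1689, 1.1230, 0.2057]
J₁: ẑ×o_n = [-1.1230, -0.1689, 0.0000], ω = ẑ
J2: z=[-0.8988, 0.4384, 0.0000] o=[0.0614, 0.1258, 0.0000] → [0.0902, 0.1849, -0.7953, -0.8988, 0.4384, 0.0000]
J3: z=[-0.1922, -0.3940, 0.8988] o=[-0.2804, 0.7025, 0.1797] → [-0.3881, 0.1052, -0.0369, -0.1922, -0.3940, 0.8988]
J4: z=[-0.1922, -0.3940, 0.8988] o=[-0.6294, 1.0519, 0.2583] → [-0.0432, 0.4038, 0.1678, -0.1922, -0.3940, 0.8988]
J5: z=[-0.1922, -0.3940, 0.8988] o=[-0.2942, 1.5746, 0.5591] → [0.5452, 0.0447, 0.1361, -0.1922, -0.3940, 0.8988]
J6: z=[0.2759, -0.9006, -0.3358] o=[-0.8592, 1.4646, 0.3900] → [0.0513, -0.1810, 0.5275, 0.2759, -0.9006, -0.3358]
q̇ = J⁺·V = [-0.1210, -0.4360, 0.3420, 0.1410, 0.0070, -0.7860]

-0.1210 -0.4360 0.3420 0.1410 0.0070 -0.7860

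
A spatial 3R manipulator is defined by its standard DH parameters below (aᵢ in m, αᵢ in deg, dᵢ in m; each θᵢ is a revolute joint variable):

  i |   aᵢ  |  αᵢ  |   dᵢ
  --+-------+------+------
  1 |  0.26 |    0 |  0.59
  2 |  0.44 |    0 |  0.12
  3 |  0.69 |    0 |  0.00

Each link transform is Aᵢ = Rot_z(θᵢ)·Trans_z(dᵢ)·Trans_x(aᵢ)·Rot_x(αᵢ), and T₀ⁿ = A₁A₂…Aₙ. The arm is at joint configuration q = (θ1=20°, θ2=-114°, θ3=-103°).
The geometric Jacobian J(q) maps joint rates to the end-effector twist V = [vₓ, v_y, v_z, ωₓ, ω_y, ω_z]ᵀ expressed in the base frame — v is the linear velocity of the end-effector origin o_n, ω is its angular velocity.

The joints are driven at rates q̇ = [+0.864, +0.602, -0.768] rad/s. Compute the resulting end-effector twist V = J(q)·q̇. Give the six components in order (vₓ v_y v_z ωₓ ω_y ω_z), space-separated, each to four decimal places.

0.4258 -0.2945 0.0000 0.0000 0.0000 0.6980

o_n = [-0.4462, -0.1483, 0.7100]
J₁: ẑ×o_n = [0.1483, -0.4462, 0.0000], ω = ẑ
J2: z=[0.0000, 0.0000, 1.0000] o=[0.2443, 0.0889, 0.5900] → [0.2372, -0.6905, 0.0000, 0.0000, 0.0000, 1.0000]
J3: z=[0.0000, 0.0000, 1.0000] o=[0.2136, -0.3500, 0.7100] → [-0.2017, -0.6599, 0.0000, 0.0000, 0.0000, 1.0000]
V = J·q̇ = [0.4258, -0.2945, 0.0000, 0.0000, 0.0000, 0.6980]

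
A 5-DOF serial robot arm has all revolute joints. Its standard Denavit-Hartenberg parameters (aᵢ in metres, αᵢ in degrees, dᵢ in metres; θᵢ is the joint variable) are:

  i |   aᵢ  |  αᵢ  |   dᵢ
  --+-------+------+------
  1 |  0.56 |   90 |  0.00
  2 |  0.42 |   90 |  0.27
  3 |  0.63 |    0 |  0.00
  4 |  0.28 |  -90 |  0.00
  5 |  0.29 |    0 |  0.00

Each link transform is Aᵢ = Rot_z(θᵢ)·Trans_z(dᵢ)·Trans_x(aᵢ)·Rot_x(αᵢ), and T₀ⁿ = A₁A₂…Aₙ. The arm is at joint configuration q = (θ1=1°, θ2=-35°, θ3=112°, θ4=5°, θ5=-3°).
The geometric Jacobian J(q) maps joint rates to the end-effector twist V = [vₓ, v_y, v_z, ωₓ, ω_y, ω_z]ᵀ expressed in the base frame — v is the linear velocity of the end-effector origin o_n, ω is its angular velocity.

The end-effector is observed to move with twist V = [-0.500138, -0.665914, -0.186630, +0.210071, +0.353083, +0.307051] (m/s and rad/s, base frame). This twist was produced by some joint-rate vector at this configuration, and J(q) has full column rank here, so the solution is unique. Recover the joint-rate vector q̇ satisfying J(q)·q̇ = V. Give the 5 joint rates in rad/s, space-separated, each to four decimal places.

o_n = [0.5139, -1.3529, 0.0304]
J₁: ẑ×o_n = [1.3529, 0.5139, -0.0000], ω = ẑ
J2: z=[0.0175, -0.9998, 0.0000] o=[0.5599, 0.0098, 0.0000] → [-0.0303, -0.0005, -0.0698, 0.0175, -0.9998, 0.0000]
J3: z=[-0.5735, -0.0100, -0.8192] o=[0.9086, -0.2542, -0.2409] → [-0.9027, 0.4789, 0.6261, -0.5735, -0.0100, -0.8192]
J4: z=[-0.5735, -0.0100, -0.8192] o=[0.7255, -0.8416, -0.1055] → [-0.4202, 0.2513, 0.2911, -0.5735, -0.0100, -0.8192]
J5: z=[-0.7377, 0.4412, 0.5111] o=[0.6258, -1.0929, -0.0326] → [0.1607, -0.0107, 0.2412, -0.7377, 0.4412, 0.5111]
q̇ = J⁺·V = [-0.7660, -0.1260, -0.0660, -0.9370, 0.4920]

-0.7660 -0.1260 -0.0660 -0.9370 0.4920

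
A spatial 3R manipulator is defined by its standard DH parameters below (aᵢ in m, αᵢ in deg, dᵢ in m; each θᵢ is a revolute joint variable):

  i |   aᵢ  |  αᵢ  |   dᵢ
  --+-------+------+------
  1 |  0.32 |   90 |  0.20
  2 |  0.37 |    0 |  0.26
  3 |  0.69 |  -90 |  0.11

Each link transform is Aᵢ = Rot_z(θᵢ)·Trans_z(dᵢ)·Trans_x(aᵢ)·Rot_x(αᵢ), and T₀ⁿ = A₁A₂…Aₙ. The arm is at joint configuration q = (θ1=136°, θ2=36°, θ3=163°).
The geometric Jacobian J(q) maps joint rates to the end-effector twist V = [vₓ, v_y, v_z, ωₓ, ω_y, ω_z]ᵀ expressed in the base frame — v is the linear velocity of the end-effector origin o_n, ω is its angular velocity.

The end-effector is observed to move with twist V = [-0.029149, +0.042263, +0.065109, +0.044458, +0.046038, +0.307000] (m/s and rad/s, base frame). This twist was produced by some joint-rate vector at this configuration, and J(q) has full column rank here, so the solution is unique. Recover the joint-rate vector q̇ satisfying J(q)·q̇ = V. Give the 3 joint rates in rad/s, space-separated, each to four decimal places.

0.3070 0.3570 -0.2930

o_n = [0.2808, 0.2432, 0.1928]
J₁: ẑ×o_n = [-0.2432, 0.2808, 0.0000], ω = ẑ
J2: z=[0.6947, 0.7193, 0.0000] o=[-0.2302, 0.2223, 0.2000] → [-0.0052, 0.0050, -0.3531, 0.6947, 0.7193, 0.0000]
J3: z=[0.6947, 0.7193, 0.0000] o=[-0.2649, 0.6173, 0.4175] → [-0.1616, 0.1560, -0.6524, 0.6947, 0.7193, 0.0000]
q̇ = J⁺·V = [0.3070, 0.3570, -0.2930]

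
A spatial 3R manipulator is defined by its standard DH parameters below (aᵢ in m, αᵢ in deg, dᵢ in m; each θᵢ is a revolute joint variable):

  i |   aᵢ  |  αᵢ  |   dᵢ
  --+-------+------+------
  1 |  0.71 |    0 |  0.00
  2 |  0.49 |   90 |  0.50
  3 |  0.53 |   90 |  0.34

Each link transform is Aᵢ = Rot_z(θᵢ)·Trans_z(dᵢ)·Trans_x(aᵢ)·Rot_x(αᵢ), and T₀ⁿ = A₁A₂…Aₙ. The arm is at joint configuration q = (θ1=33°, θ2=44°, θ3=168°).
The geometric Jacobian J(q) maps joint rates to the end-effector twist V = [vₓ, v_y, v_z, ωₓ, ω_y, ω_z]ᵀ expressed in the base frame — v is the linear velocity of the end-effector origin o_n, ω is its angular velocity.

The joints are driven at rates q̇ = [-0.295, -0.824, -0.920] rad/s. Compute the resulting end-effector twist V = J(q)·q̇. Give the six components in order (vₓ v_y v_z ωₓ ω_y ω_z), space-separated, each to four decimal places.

0.0203 -0.4404 0.4769 -0.8964 0.2070 -1.1190

o_n = [0.9203, 0.2825, 0.6102]
J₁: ẑ×o_n = [-0.2825, 0.9203, 0.0000], ω = ẑ
J2: z=[0.0000, 0.0000, 1.0000] o=[0.5955, 0.3867, 0.0000] → [0.1042, 0.3249, -0.0000, 0.0000, 0.0000, 1.0000]
J3: z=[0.9744, -0.2250, 0.0000] o=[0.7057, 0.8641, 0.5000] → [-0.0248, -0.1074, -0.5184, 0.9744, -0.2250, 0.0000]
V = J·q̇ = [0.0203, -0.4404, 0.4769, -0.8964, 0.2070, -1.1190]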